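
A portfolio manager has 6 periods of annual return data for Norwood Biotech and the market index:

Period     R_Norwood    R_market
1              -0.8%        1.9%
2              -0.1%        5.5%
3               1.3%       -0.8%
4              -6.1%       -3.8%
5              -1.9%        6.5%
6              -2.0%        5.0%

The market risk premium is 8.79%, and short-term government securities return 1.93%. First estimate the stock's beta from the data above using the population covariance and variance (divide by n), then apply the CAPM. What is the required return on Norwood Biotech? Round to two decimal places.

Mean R_i = (-0.8 − 0.1 + 1.3 − 6.1 − 1.9 − 2.0) / 6 = -1.6000%
Mean R_m = (1.9 + 5.5 − 0.8 − 3.8 + 6.5 + 5.0) / 6 = 2.3833%
Σ(R_i − R̄_i)(R_m − R̄_m) = 20.6000  ⇒  Cov = 20.6000 / 6 = 3.4333
Σ(R_m − R̄_m)² = 82.1083  ⇒  Var(R_m) = 82.1083 / 6 = 13.6847
β = Cov / Var(R_m) = 3.4333 / 13.6847 = 0.2509
E(R) = R_f + β × MRP = 1.93% + 0.2509 × 8.79% = 4.14%

4.14%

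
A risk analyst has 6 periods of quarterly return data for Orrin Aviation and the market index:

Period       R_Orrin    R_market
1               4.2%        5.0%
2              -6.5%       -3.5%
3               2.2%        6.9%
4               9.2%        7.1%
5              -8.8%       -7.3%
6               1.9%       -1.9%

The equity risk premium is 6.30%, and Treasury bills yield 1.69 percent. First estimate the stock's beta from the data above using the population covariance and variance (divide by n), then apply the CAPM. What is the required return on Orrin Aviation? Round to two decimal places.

Mean R_i = (4.2 − 6.5 + 2.2 + 9.2 − 8.8 + 1.9) / 6 = 0.3667%
Mean R_m = (5.0 − 3.5 + 6.9 + 7.1 − 7.3 − 1.9) / 6 = 1.0500%
Σ(R_i − R̄_i)(R_m − R̄_m) = 182.5700  ⇒  Cov = 182.5700 / 6 = 30.4283
Σ(R_m − R̄_m)² = 185.5550  ⇒  Var(R_m) = 185.5550 / 6 = 30.9258
β = Cov / Var(R_m) = 30.4283 / 30.9258 = 0.9839
E(R) = R_f + β × MRP = 1.69% + 0.9839 × 6.30% = 7.89%

7.89%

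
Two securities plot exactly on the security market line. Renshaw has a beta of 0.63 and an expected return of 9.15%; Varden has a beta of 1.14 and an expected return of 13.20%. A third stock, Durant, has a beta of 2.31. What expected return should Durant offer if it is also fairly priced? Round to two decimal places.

22.49%

MRP (SML slope) = (13.20% − 9.15%) / (1.14 − 0.63) = 4.05% / 0.51 = 7.9412%
R_f (intercept) = 9.15% − 0.63 × 7.9412% = 4.1470%
E(R_Durant) = R_f + β × MRP = 4.1470% + 2.31 × 7.9412% = 22.49%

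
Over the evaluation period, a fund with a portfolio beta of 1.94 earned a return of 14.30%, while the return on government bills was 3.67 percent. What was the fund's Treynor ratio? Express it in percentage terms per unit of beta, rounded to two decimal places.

5.48%

Treynor = (R_P − R_f) / β_P = (14.30% − 3.67%) / 1.9400 = 10.63% / 1.9400 = 5.48%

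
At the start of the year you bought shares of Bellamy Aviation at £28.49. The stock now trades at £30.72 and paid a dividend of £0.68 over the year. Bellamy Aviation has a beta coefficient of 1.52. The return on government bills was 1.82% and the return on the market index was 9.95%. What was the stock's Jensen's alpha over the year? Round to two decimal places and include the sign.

Realised HPR = (P1 + D1 − P0) / P0 = (30.72 + 0.68 − 28.49) / 28.49 = 2.91 / 28.49 = 10.2141%
MRP = 9.95% − 1.82% = 8.13%
CAPM required = R_f + β·MRP = 1.82% + 1.52 × 8.13% = 14.1776%
α = realised − required = 10.2141% − 14.1776% = -3.96%

-3.96%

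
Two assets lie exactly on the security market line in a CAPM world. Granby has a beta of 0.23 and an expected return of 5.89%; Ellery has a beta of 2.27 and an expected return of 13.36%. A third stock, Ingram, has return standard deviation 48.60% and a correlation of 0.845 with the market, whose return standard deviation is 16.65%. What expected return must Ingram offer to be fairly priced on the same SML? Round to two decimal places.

14.08%

MRP = (13.36% − 5.89%) / (2.27 − 0.23) = 3.6618%
R_f = 5.89% − 0.23 × 3.6618% = 5.0478%
β_Ingram = ρ·σ_i/σ_m = 0.845 × 48.60 / 16.65 = 2.4665
E(R_Ingram) = R_f + β × MRP = 5.0478% + 2.4665 × 3.6618% = 14.08%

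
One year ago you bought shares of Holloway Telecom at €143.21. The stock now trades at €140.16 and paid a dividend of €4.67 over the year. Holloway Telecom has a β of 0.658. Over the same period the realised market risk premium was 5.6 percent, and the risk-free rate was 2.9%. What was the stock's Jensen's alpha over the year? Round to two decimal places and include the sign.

Realised HPR = (P1 + D1 − P0) / P0 = (140.16 + 4.67 − 143.21) / 143.21 = 1.62 / 143.21 = 1.1312%
CAPM required = R_f + β·MRP = 2.9% + 0.658 × 5.6% = 6.5848%
α = realised − required = 1.1312% − 6.5848% = -5.45%

-5.45%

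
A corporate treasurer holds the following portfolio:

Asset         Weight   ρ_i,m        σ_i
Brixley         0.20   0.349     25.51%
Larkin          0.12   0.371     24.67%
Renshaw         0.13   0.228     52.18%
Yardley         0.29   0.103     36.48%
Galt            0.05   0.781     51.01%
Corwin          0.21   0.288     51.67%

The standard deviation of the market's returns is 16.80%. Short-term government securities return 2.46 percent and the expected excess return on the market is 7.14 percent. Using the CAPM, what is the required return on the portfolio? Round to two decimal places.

β_Brixley = 0.349 × 25.51% / 16.80% = 0.5299
β_Larkin = 0.371 × 24.67% / 16.80% = 0.5448
β_Renshaw = 0.228 × 52.18% / 16.80% = 0.7082
β_Yardley = 0.103 × 36.48% / 16.80% = 0.2237
β_Galt = 0.781 × 51.01% / 16.80% = 2.3714
β_Corwin = 0.288 × 51.67% / 16.80% = 0.8858
β_P = Σ w_i β_i = 0.20×0.5299 + 0.12×0.5448 + 0.13×0.7082 + 0.29×0.2237 + 0.05×2.3714 + 0.21×0.8858 = 0.6329
E(R_P) = R_f + β_P × MRP = 2.46% + 0.6329 × 7.14% = 6.98%

6.98%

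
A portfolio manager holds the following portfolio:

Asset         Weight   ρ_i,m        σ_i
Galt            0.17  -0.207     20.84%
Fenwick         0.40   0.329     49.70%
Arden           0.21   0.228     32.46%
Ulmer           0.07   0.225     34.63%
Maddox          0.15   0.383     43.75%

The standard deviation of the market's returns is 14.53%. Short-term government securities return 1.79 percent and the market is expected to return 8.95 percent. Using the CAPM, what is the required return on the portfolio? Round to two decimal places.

6.92%

β_Galt = -0.207 × 20.84% / 14.53% = -0.2969
β_Fenwick = 0.329 × 49.70% / 14.53% = 1.1253
β_Arden = 0.228 × 32.46% / 14.53% = 0.5094
β_Ulmer = 0.225 × 34.63% / 14.53% = 0.5363
β_Maddox = 0.383 × 43.75% / 14.53% = 1.1532
β_P = Σ w_i β_i = 0.17×-0.2969 + 0.40×1.1253 + 0.21×0.5094 + 0.07×0.5363 + 0.15×1.1532 = 0.7171
MRP = 8.95% − 1.79% = 7.16%
E(R_P) = R_f + β_P × MRP = 1.79% + 0.7171 × 7.16% = 6.92%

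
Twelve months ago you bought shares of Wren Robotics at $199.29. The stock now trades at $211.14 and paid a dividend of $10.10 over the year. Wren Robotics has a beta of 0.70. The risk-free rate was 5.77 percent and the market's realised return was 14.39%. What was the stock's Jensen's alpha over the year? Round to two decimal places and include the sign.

-0.79%

Realised HPR = (P1 + D1 − P0) / P0 = (211.14 + 10.10 − 199.29) / 199.29 = 21.95 / 199.29 = 11.0141%
MRP = 14.39% − 5.77% = 8.62%
CAPM required = R_f + β·MRP = 5.77% + 0.70 × 8.62% = 11.8040%
α = realised − required = 11.0141% − 11.8040% = -0.79%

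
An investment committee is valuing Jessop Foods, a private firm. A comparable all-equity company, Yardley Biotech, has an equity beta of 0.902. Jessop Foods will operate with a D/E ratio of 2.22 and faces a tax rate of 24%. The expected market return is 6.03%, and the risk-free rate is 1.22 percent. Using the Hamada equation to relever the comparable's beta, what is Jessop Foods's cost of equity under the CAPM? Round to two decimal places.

12.88%

β_L = β_U × [1 + (1 − t)(D/E)] = 0.902 × [1 + (1 − 0.24) × 2.22]
    = 0.902 × [1 + 0.76 × 2.22] = 0.902 × 2.6872 = 2.4239
MRP = 6.03% − 1.22% = 4.81%
E(R) = R_f + β_L × MRP = 1.22% + 2.4239 × 4.81% = 12.88%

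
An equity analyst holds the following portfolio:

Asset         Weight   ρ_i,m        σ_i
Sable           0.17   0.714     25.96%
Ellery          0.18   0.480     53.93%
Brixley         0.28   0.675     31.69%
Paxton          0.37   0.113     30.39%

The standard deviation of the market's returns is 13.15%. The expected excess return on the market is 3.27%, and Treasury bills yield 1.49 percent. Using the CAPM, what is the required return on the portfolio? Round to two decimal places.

β_Sable = 0.714 × 25.96% / 13.15% = 1.4095
β_Ellery = 0.480 × 53.93% / 13.15% = 1.9685
β_Brixley = 0.675 × 31.69% / 13.15% = 1.6267
β_Paxton = 0.113 × 30.39% / 13.15% = 0.2611
β_P = Σ w_i β_i = 0.17×1.4095 + 0.18×1.9685 + 0.28×1.6267 + 0.37×0.2611 = 1.1460
E(R_P) = R_f + β_P × MRP = 1.49% + 1.1460 × 3.27% = 5.24%

5.24%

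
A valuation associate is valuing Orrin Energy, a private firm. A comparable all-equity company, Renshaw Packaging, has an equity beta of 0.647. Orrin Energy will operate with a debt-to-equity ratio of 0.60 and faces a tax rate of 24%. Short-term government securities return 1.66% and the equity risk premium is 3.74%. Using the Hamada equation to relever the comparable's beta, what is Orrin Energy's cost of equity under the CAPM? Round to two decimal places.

β_L = β_U × [1 + (1 − t)(D/E)] = 0.647 × [1 + (1 − 0.24) × 0.60]
    = 0.647 × [1 + 0.76 × 0.60] = 0.647 × 1.4560 = 0.9420
E(R) = R_f + β_L × MRP = 1.66% + 0.9420 × 3.74% = 5.18%

5.18%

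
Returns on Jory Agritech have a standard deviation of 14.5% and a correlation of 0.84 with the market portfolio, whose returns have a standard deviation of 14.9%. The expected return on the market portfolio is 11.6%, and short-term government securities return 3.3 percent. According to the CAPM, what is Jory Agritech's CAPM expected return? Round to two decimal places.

β = ρ × σ_i / σ_m = 0.84 × 14.5% / 14.9% = 0.8174
MRP = 11.6% − 3.3% = 8.30%
E(R) = 3.3% + 0.8174 × 8.3% = 10.08%

10.08%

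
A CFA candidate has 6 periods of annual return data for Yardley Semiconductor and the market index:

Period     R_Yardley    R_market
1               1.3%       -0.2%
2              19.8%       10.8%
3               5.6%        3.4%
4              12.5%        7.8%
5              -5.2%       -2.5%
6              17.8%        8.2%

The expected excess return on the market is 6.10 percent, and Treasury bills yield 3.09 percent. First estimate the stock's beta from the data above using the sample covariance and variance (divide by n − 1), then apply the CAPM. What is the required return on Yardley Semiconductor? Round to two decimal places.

14.33%

Mean R_i = (1.3 + 19.8 + 5.6 + 12.5 − 5.2 + 17.8) / 6 = 8.6333%
Mean R_m = (-0.2 + 10.8 + 3.4 + 7.8 − 2.5 + 8.2) / 6 = 4.5833%
Σ(R_i − R̄_i)(R_m − R̄_m) = 251.6633  ⇒  Cov = 251.6633 / 5 = 50.3327
Σ(R_m − R̄_m)² = 136.5283  ⇒  Var(R_m) = 136.5283 / 5 = 27.3057
β = Cov / Var(R_m) = 50.3327 / 27.3057 = 1.8433
E(R) = R_f + β × MRP = 3.09% + 1.8433 × 6.10% = 14.33%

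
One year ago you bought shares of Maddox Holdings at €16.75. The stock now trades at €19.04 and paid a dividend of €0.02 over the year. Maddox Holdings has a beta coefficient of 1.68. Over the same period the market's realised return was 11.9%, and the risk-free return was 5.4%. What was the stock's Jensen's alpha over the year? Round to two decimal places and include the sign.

-2.53%

Realised HPR = (P1 + D1 − P0) / P0 = (19.04 + 0.02 − 16.75) / 16.75 = 2.31 / 16.75 = 13.7910%
MRP = 11.9% − 5.4% = 6.50%
CAPM required = R_f + β·MRP = 5.4% + 1.68 × 6.5% = 16.3200%
α = realised − required = 13.7910% − 16.3200% = -2.53%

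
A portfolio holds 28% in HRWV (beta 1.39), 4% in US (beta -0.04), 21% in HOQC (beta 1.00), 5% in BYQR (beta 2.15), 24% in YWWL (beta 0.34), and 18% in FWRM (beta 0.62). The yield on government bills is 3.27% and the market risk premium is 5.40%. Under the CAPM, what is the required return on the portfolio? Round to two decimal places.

β_P = Σ w_i β_i = 0.28×1.39 + 0.04×-0.04 + 0.21×1.00 + 0.05×2.15 + 0.24×0.34 + 0.18×0.62 = 0.8983
E(R_P) = R_f + β_P × MRP = 3.27% + 0.8983 × 5.40% = 8.12%

8.12%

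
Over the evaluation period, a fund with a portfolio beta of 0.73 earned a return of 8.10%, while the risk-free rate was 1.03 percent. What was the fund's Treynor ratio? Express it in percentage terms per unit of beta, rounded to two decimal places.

Treynor = (R_P − R_f) / β_P = (8.10% − 1.03%) / 0.7300 = 7.07% / 0.7300 = 9.68%

9.68%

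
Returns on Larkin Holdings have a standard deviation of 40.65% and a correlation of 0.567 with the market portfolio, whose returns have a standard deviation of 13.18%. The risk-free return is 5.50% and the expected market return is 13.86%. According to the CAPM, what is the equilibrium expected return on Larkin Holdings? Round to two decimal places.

β = ρ × σ_i / σ_m = 0.567 × 40.65% / 13.18% = 1.7488
MRP = 13.86% − 5.50% = 8.36%
E(R) = 5.50% + 1.7488 × 8.36% = 20.12%

20.12%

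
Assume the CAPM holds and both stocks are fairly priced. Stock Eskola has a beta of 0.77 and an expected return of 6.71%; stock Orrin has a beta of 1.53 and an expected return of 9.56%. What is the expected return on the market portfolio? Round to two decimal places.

Both satisfy E(R) = R_f + β·MRP, so the slope of the SML is
MRP = (9.56% − 6.71%) / (1.53 − 0.77) = 2.85% / 0.76 = 3.7500%
R_f = E(R_Eskola) − β_Eskola·MRP = 6.71% − 0.77 × 3.7500% = 3.8225%
E(R_m) = R_f + MRP = 3.8225% + 3.7500% = 7.57%

7.57%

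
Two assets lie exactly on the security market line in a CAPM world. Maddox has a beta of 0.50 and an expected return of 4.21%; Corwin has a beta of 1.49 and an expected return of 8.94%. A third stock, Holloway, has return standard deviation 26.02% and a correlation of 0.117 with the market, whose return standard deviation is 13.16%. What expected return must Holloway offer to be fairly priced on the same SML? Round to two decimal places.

2.93%

MRP = (8.94% − 4.21%) / (1.49 − 0.50) = 4.7778%
R_f = 4.21% − 0.50 × 4.7778% = 1.8211%
β_Holloway = ρ·σ_i/σ_m = 0.117 × 26.02 / 13.16 = 0.2313
E(R_Holloway) = R_f + β × MRP = 1.8211% + 0.2313 × 4.7778% = 2.93%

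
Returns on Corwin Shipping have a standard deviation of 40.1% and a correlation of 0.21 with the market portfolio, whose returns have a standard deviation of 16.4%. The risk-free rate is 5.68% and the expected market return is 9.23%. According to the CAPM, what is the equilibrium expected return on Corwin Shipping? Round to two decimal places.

β = ρ × σ_i / σ_m = 0.21 × 40.1% / 16.4% = 0.5135
MRP = 9.23% − 5.68% = 3.55%
E(R) = 5.68% + 0.5135 × 3.55% = 7.50%

7.50%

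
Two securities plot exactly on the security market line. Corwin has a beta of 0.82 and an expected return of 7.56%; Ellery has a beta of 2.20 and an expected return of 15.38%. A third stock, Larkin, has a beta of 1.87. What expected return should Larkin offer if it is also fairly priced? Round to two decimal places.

MRP (SML slope) = (15.38% − 7.56%) / (2.20 − 0.82) = 7.82% / 1.38 = 5.6667%
R_f (intercept) = 7.56% − 0.82 × 5.6667% = 2.9133%
E(R_Larkin) = R_f + β × MRP = 2.9133% + 1.87 × 5.6667% = 13.51%

13.51%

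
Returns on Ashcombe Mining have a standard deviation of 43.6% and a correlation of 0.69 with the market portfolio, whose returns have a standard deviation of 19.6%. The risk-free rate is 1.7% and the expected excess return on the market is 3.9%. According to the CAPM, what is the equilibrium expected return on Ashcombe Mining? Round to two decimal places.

7.69%

β = ρ × σ_i / σ_m = 0.69 × 43.6% / 19.6% = 1.5349
E(R) = 1.7% + 1.5349 × 3.9% = 7.69%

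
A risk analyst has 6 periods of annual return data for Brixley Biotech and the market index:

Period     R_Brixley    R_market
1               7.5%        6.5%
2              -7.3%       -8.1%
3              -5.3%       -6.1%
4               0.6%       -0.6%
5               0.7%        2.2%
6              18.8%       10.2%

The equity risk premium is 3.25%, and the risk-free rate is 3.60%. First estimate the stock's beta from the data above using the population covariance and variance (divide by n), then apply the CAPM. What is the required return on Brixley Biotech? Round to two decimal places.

Mean R_i = (7.5 − 7.3 − 5.3 + 0.6 + 0.7 + 18.8) / 6 = 2.5000%
Mean R_m = (6.5 − 8.1 − 6.1 − 0.6 + 2.2 + 10.2) / 6 = 0.6833%
Σ(R_i − R̄_i)(R_m − R̄_m) = 322.9000  ⇒  Cov = 322.9000 / 6 = 53.8167
Σ(R_m − R̄_m)² = 251.5083  ⇒  Var(R_m) = 251.5083 / 6 = 41.9181
β = Cov / Var(R_m) = 53.8167 / 41.9181 = 1.2839
E(R) = R_f + β × MRP = 3.60% + 1.2839 × 3.25% = 7.77%

7.77%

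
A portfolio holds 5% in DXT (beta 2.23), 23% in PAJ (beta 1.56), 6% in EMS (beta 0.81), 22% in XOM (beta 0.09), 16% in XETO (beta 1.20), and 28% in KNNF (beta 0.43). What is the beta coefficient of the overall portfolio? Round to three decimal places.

0.851

β_P = Σ w_i β_i = 0.05×2.23 + 0.23×1.56 + 0.06×0.81 + 0.22×0.09 + 0.16×1.20 + 0.28×0.43 = 0.8511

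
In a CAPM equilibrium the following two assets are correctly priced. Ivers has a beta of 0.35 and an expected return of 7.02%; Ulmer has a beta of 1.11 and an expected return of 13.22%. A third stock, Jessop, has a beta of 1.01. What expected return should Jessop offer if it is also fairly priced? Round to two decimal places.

12.40%

MRP (SML slope) = (13.22% − 7.02%) / (1.11 − 0.35) = 6.20% / 0.76 = 8.1579%
R_f (intercept) = 7.02% − 0.35 × 8.1579% = 4.1647%
E(R_Jessop) = R_f + β × MRP = 4.1647% + 1.01 × 8.1579% = 12.40%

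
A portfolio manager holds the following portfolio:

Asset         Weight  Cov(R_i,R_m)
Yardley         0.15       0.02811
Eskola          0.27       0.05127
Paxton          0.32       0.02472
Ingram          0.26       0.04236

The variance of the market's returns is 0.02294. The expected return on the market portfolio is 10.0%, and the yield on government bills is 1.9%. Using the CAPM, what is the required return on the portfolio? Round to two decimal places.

14.96%

β_Yardley = 0.02811 / 0.02294 = 1.2254
β_Eskola = 0.05127 / 0.02294 = 2.2350
β_Paxton = 0.02472 / 0.02294 = 1.0776
β_Ingram = 0.04236 / 0.02294 = 1.8466
β_P = Σ w_i β_i = 0.15×1.2254 + 0.27×2.2350 + 0.32×1.0776 + 0.26×1.8466 = 1.6122
MRP = 10.0% − 1.9% = 8.10%
E(R_P) = R_f + β_P × MRP = 1.9% + 1.6122 × 8.1% = 14.96%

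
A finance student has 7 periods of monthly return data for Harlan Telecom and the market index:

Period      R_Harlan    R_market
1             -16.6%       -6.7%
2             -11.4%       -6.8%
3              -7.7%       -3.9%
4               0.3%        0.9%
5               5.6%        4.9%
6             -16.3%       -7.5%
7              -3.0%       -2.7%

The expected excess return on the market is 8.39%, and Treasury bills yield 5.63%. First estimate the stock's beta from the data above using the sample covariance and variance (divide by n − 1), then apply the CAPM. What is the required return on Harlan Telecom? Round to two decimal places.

20.45%

Mean R_i = (-16.6 − 11.4 − 7.7 + 0.3 + 5.6 − 16.3 − 3.0) / 7 = -7.0143%
Mean R_m = (-6.7 − 6.8 − 3.9 + 0.9 + 4.9 − 7.5 − 2.7) / 7 = -3.1143%
Σ(R_i − R̄_i)(R_m − R̄_m) = 223.9186  ⇒  Cov = 223.9186 / 6 = 37.3198
Σ(R_m − R̄_m)² = 126.8086  ⇒  Var(R_m) = 126.8086 / 6 = 21.1348
β = Cov / Var(R_m) = 37.3198 / 21.1348 = 1.7658
E(R) = R_f + β × MRP = 5.63% + 1.7658 × 8.39% = 20.45%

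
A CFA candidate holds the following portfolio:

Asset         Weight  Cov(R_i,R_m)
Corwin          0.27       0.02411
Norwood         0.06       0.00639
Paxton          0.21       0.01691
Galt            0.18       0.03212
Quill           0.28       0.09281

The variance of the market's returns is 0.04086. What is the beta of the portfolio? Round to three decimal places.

β_Corwin = 0.02411 / 0.04086 = 0.5901
β_Norwood = 0.00639 / 0.04086 = 0.1564
β_Paxton = 0.01691 / 0.04086 = 0.4139
β_Galt = 0.03212 / 0.04086 = 0.7861
β_Quill = 0.09281 / 0.04086 = 2.2714
β_P = Σ w_i β_i = 0.27×0.5901 + 0.06×0.1564 + 0.21×0.4139 + 0.18×0.7861 + 0.28×2.2714 = 1.0331

1.033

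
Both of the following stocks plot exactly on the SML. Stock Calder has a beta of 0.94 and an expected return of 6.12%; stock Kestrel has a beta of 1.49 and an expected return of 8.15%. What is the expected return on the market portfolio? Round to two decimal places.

Both satisfy E(R) = R_f + β·MRP, so the slope of the SML is
MRP = (8.15% − 6.12%) / (1.49 − 0.94) = 2.03% / 0.55 = 3.6909%
R_f = E(R_Calder) − β_Calder·MRP = 6.12% − 0.94 × 3.6909% = 2.6506%
E(R_m) = R_f + MRP = 2.6506% + 3.6909% = 6.34%

6.34%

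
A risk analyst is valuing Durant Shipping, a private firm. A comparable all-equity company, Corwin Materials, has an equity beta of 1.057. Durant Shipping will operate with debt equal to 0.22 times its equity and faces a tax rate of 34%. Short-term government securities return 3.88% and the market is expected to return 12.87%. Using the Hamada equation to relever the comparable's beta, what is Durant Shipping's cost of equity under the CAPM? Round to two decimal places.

β_L = β_U × [1 + (1 − t)(D/E)] = 1.057 × [1 + (1 − 0.34) × 0.22]
    = 1.057 × [1 + 0.66 × 0.22] = 1.057 × 1.1452 = 1.2105
MRP = 12.87% − 3.88% = 8.99%
E(R) = R_f + β_L × MRP = 3.88% + 1.2105 × 8.99% = 14.76%

14.76%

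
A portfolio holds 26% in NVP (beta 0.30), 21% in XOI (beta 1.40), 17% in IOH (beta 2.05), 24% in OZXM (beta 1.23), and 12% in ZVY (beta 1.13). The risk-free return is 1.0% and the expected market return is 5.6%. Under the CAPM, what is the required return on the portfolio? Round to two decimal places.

6.30%

β_P = Σ w_i β_i = 0.26×0.30 + 0.21×1.40 + 0.17×2.05 + 0.24×1.23 + 0.12×1.13 = 1.1513
MRP = 5.6% − 1.0% = 4.60%
E(R_P) = R_f + β_P × MRP = 1.0% + 1.1513 × 4.6% = 6.30%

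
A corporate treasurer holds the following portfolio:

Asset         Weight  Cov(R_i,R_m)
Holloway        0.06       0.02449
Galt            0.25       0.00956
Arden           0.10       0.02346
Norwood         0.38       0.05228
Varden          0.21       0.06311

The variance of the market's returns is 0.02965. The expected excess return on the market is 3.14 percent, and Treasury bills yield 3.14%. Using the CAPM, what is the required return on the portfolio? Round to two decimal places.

β_Holloway = 0.02449 / 0.02965 = 0.8260
β_Galt = 0.00956 / 0.02965 = 0.3224
β_Arden = 0.02346 / 0.02965 = 0.7912
β_Norwood = 0.05228 / 0.02965 = 1.7632
β_Varden = 0.06311 / 0.02965 = 2.1285
β_P = Σ w_i β_i = 0.06×0.8260 + 0.25×0.3224 + 0.10×0.7912 + 0.38×1.7632 + 0.21×2.1285 = 1.3263
E(R_P) = R_f + β_P × MRP = 3.14% + 1.3263 × 3.14% = 7.30%

7.30%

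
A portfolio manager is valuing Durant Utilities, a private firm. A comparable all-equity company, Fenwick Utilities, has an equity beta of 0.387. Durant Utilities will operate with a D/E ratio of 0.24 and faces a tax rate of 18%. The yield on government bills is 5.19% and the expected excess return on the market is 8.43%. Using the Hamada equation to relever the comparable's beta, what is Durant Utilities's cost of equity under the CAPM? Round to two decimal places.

β_L = β_U × [1 + (1 − t)(D/E)] = 0.387 × [1 + (1 − 0.18) × 0.24]
    = 0.387 × [1 + 0.82 × 0.24] = 0.387 × 1.1968 = 0.4632
E(R) = R_f + β_L × MRP = 5.19% + 0.4632 × 8.43% = 9.09%

9.09%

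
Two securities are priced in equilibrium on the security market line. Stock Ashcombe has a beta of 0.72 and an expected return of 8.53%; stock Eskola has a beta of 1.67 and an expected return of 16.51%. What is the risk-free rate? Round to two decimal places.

Both satisfy E(R) = R_f + β·MRP, so the slope of the SML is
MRP = (16.51% − 8.53%) / (1.67 − 0.72) = 7.98% / 0.95 = 8.4000%
R_f = E(R_Ashcombe) − β_Ashcombe·MRP = 8.53% − 0.72 × 8.4000% = 2.4820%

2.48%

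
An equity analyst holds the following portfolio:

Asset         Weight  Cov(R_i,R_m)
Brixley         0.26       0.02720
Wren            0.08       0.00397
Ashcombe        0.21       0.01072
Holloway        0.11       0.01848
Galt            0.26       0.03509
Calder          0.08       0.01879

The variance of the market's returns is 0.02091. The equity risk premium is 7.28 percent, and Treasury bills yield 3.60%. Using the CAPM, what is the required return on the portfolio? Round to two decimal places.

11.36%

β_Brixley = 0.02720 / 0.02091 = 1.3008
β_Wren = 0.00397 / 0.02091 = 0.1899
β_Ashcombe = 0.01072 / 0.02091 = 0.5127
β_Holloway = 0.01848 / 0.02091 = 0.8838
β_Galt = 0.03509 / 0.02091 = 1.6781
β_Calder = 0.01879 / 0.02091 = 0.8986
β_P = Σ w_i β_i = 0.26×1.3008 + 0.08×0.1899 + 0.21×0.5127 + 0.11×0.8838 + 0.26×1.6781 + 0.08×0.8986 = 1.0665
E(R_P) = R_f + β_P × MRP = 3.60% + 1.0665 × 7.28% = 11.36%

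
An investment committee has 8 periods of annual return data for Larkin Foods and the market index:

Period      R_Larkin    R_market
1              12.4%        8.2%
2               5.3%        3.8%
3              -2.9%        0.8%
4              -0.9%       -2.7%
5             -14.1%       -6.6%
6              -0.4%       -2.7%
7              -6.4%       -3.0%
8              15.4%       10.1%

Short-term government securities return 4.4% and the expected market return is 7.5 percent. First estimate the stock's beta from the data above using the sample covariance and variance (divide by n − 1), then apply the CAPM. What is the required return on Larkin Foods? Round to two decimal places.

9.27%

Mean R_i = (12.4 + 5.3 − 2.9 − 0.9 − 14.1 − 0.4 − 6.4 + 15.4) / 8 = 1.0500%
Mean R_m = (8.2 + 3.8 + 0.8 − 2.7 − 6.6 − 2.7 − 3.0 + 10.1) / 8 = 0.9875%
Σ(R_i − R̄_i)(R_m − R̄_m) = 382.5150  ⇒  Cov = 382.5150 / 7 = 54.6450
Σ(R_m − R̄_m)² = 243.6688  ⇒  Var(R_m) = 243.6688 / 7 = 34.8098
β = Cov / Var(R_m) = 54.6450 / 34.8098 = 1.5698
MRP = 7.5% − 4.4% = 3.10%
E(R) = R_f + β × MRP = 4.4% + 1.5698 × 3.1% = 9.27%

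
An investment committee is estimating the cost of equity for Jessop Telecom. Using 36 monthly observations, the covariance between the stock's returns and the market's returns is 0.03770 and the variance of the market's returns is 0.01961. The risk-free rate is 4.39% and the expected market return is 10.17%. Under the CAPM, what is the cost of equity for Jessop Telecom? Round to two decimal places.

β = Cov(R_i, R_m) / Var(R_m) = 0.03770 / 0.01961 = 1.9225
MRP = 10.17% − 4.39% = 5.78%
E(R) = R_f + β × MRP = 4.39% + 1.9225 × 5.78% = 15.50%

15.50%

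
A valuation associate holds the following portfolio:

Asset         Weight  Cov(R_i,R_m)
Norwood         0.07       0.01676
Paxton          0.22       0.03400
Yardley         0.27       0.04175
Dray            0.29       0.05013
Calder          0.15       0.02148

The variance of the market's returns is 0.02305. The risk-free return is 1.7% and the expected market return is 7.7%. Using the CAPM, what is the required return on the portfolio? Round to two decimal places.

11.51%

β_Norwood = 0.01676 / 0.02305 = 0.7271
β_Paxton = 0.03400 / 0.02305 = 1.4751
β_Yardley = 0.04175 / 0.02305 = 1.8113
β_Dray = 0.05013 / 0.02305 = 2.1748
β_Calder = 0.02148 / 0.02305 = 0.9319
β_P = Σ w_i β_i = 0.07×0.7271 + 0.22×1.4751 + 0.27×1.8113 + 0.29×2.1748 + 0.15×0.9319 = 1.6349
MRP = 7.7% − 1.7% = 6.00%
E(R_P) = R_f + β_P × MRP = 1.7% + 1.6349 × 6.0% = 11.51%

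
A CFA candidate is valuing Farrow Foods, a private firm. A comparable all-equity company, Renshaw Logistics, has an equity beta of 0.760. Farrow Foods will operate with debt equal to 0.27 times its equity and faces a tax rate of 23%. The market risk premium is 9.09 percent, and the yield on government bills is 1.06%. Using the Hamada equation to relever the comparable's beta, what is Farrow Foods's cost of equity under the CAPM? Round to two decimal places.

9.40%

β_L = β_U × [1 + (1 − t)(D/E)] = 0.760 × [1 + (1 − 0.23) × 0.27]
    = 0.760 × [1 + 0.77 × 0.27] = 0.760 × 1.2079 = 0.9180
E(R) = R_f + β_L × MRP = 1.06% + 0.9180 × 9.09% = 9.40%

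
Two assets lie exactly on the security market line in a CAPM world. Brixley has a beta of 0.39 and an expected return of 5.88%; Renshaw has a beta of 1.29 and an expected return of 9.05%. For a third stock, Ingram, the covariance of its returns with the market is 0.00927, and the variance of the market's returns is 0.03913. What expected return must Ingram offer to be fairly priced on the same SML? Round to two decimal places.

5.34%

MRP = (9.05% − 5.88%) / (1.29 − 0.39) = 3.5222%
R_f = 5.88% − 0.39 × 3.5222% = 4.5063%
β_Ingram = Cov / Var(R_m) = 0.00927 / 0.03913 = 0.2369
E(R_Ingram) = R_f + β × MRP = 4.5063% + 0.2369 × 3.5222% = 5.34%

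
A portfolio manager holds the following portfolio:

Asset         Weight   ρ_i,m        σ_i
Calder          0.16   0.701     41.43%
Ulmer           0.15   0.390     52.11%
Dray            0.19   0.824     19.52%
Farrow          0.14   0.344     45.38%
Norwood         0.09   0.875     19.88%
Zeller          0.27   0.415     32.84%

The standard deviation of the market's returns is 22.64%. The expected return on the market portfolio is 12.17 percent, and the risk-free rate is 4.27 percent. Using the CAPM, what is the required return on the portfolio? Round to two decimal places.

β_Calder = 0.701 × 41.43% / 22.64% = 1.2828
β_Ulmer = 0.390 × 52.11% / 22.64% = 0.8977
β_Dray = 0.824 × 19.52% / 22.64% = 0.7104
β_Farrow = 0.344 × 45.38% / 22.64% = 0.6895
β_Norwood = 0.875 × 19.88% / 22.64% = 0.7683
β_Zeller = 0.415 × 32.84% / 22.64% = 0.6020
β_P = Σ w_i β_i = 0.16×1.2828 + 0.15×0.8977 + 0.19×0.7104 + 0.14×0.6895 + 0.09×0.7683 + 0.27×0.6020 = 0.8031
MRP = 12.17% − 4.27% = 7.90%
E(R_P) = R_f + β_P × MRP = 4.27% + 0.8031 × 7.90% = 10.61%

10.61%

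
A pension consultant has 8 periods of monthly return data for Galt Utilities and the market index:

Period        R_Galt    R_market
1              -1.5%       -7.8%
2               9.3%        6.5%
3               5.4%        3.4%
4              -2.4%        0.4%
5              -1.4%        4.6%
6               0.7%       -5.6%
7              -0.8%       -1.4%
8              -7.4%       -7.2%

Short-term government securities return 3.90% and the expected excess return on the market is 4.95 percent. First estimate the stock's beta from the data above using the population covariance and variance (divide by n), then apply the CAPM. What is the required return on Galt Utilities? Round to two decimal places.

7.02%

Mean R_i = (-1.5 + 9.3 + 5.4 − 2.4 − 1.4 + 0.7 − 0.8 − 7.4) / 8 = 0.2375%
Mean R_m = (-7.8 + 6.5 + 3.4 + 0.4 + 4.6 − 5.6 − 1.4 − 7.2) / 8 = -0.8875%
Σ(R_i − R̄_i)(R_m − R̄_m) = 135.2763  ⇒  Cov = 135.2763 / 8 = 16.9095
Σ(R_m − R̄_m)² = 214.8288  ⇒  Var(R_m) = 214.8288 / 8 = 26.8536
β = Cov / Var(R_m) = 16.9095 / 26.8536 = 0.6297
E(R) = R_f + β × MRP = 3.90% + 0.6297 × 4.95% = 7.02%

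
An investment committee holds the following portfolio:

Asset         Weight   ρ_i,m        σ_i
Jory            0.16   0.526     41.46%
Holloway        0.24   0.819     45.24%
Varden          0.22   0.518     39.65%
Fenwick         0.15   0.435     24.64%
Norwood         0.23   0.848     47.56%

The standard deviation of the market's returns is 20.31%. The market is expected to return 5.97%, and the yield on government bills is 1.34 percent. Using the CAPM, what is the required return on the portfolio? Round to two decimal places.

β_Jory = 0.526 × 41.46% / 20.31% = 1.0738
β_Holloway = 0.819 × 45.24% / 20.31% = 1.8243
β_Varden = 0.518 × 39.65% / 20.31% = 1.0113
β_Fenwick = 0.435 × 24.64% / 20.31% = 0.5277
β_Norwood = 0.848 × 47.56% / 20.31% = 1.9858
β_P = Σ w_i β_i = 0.16×1.0738 + 0.24×1.8243 + 0.22×1.0113 + 0.15×0.5277 + 0.23×1.9858 = 1.3680
MRP = 5.97% − 1.34% = 4.63%
E(R_P) = R_f + β_P × MRP = 1.34% + 1.3680 × 4.63% = 7.67%

7.67%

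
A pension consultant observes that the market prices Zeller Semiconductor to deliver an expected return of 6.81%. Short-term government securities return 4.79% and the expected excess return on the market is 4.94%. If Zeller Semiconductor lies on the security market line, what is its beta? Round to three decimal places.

β = (E(R) − R_f) / MRP = (6.81% − 4.79%) / 4.94% = 2.02% / 4.94% = 0.409

0.409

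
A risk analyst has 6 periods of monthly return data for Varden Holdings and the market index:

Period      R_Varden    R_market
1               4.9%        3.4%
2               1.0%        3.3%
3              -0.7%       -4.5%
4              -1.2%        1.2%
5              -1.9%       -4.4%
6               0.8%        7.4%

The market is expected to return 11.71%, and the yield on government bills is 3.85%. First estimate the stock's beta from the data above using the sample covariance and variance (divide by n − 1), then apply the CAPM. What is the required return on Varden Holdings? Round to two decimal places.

Mean R_i = (4.9 + 1.0 − 0.7 − 1.2 − 1.9 + 0.8) / 6 = 0.4833%
Mean R_m = (3.4 + 3.3 − 4.5 + 1.2 − 4.4 + 7.4) / 6 = 1.0667%
Σ(R_i − R̄_i)(R_m − R̄_m) = 32.8567  ⇒  Cov = 32.8567 / 5 = 6.5713
Σ(R_m − R̄_m)² = 111.4333  ⇒  Var(R_m) = 111.4333 / 5 = 22.2867
β = Cov / Var(R_m) = 6.5713 / 22.2867 = 0.2949
MRP = 11.71% − 3.85% = 7.86%
E(R) = R_f + β × MRP = 3.85% + 0.2949 × 7.86% = 6.17%

6.17%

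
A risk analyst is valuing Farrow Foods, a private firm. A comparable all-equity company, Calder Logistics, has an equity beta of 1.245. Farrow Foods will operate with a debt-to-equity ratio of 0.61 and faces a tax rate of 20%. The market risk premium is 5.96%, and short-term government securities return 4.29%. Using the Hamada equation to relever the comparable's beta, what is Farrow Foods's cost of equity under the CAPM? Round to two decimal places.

β_L = β_U × [1 + (1 − t)(D/E)] = 1.245 × [1 + (1 − 0.20) × 0.61]
    = 1.245 × [1 + 0.80 × 0.61] = 1.245 × 1.4880 = 1.8526
E(R) = R_f + β_L × MRP = 4.29% + 1.8526 × 5.96% = 15.33%

15.33%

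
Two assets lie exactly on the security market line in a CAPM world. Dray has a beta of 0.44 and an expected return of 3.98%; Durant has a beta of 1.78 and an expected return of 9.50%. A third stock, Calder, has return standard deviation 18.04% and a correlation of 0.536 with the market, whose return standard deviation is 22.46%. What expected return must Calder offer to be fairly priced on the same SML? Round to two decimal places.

3.94%

MRP = (9.50% − 3.98%) / (1.78 − 0.44) = 4.1194%
R_f = 3.98% − 0.44 × 4.1194% = 2.1675%
β_Calder = ρ·σ_i/σ_m = 0.536 × 18.04 / 22.46 = 0.4305
E(R_Calder) = R_f + β × MRP = 2.1675% + 0.4305 × 4.1194% = 3.94%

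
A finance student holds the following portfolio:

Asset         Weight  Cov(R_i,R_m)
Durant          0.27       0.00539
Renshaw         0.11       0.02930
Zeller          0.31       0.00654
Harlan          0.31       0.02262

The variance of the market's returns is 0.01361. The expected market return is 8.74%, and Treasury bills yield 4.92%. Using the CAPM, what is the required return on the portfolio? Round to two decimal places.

8.77%

β_Durant = 0.00539 / 0.01361 = 0.3960
β_Renshaw = 0.02930 / 0.01361 = 2.1528
β_Zeller = 0.00654 / 0.01361 = 0.4805
β_Harlan = 0.02262 / 0.01361 = 1.6620
β_P = Σ w_i β_i = 0.27×0.3960 + 0.11×2.1528 + 0.31×0.4805 + 0.31×1.6620 = 1.0079
MRP = 8.74% − 4.92% = 3.82%
E(R_P) = R_f + β_P × MRP = 4.92% + 1.0079 × 3.82% = 8.77%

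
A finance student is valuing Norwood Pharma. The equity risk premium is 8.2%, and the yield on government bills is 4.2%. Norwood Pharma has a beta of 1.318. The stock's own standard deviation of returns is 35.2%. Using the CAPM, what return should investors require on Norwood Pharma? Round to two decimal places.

E(R) = R_f + β × MRP = 4.2% + 1.318 × 8.2% = 15.01%

15.01%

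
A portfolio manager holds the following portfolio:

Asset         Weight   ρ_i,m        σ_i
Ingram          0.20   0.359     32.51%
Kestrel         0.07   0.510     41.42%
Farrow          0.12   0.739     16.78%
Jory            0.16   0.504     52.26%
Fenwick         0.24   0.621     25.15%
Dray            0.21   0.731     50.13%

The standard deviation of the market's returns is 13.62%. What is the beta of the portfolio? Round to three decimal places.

β_Ingram = 0.359 × 32.51% / 13.62% = 0.8569
β_Kestrel = 0.510 × 41.42% / 13.62% = 1.5510
β_Farrow = 0.739 × 16.78% / 13.62% = 0.9105
β_Jory = 0.504 × 52.26% / 13.62% = 1.9339
β_Fenwick = 0.621 × 25.15% / 13.62% = 1.1467
β_Dray = 0.731 × 50.13% / 13.62% = 2.6905
β_P = Σ w_i β_i = 0.20×0.8569 + 0.07×1.5510 + 0.12×0.9105 + 0.16×1.9339 + 0.24×1.1467 + 0.21×2.6905 = 1.5388

1.539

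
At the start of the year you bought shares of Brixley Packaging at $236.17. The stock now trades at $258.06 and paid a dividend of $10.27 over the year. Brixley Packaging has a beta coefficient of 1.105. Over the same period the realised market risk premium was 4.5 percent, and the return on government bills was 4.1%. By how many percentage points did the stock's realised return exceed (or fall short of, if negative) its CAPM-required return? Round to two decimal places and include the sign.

+4.54%

Realised HPR = (P1 + D1 − P0) / P0 = (258.06 + 10.27 − 236.17) / 236.17 = 32.16 / 236.17 = 13.6173%
CAPM required = R_f + β·MRP = 4.1% + 1.105 × 4.5% = 9.0725%
α = realised − required = 13.6173% − 9.0725% = +4.54%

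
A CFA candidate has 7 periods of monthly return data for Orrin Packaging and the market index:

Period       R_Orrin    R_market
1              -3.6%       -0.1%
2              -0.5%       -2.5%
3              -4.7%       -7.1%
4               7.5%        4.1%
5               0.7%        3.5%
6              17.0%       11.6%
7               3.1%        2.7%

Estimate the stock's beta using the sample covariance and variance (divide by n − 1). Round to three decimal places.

Mean R_i = (-3.6 − 0.5 − 4.7 + 7.5 + 0.7 + 17.0 + 3.1) / 7 = 2.7857%
Mean R_m = (-0.1 − 2.5 − 7.1 + 4.1 + 3.5 + 11.6 + 2.7) / 7 = 1.7429%
Σ(R_i − R̄_i)(R_m − R̄_m) = 239.7643  ⇒  Cov = 239.7643 / 6 = 39.9607
Σ(R_m − R̄_m)² = 206.3171  ⇒  Var(R_m) = 206.3171 / 6 = 34.3862
β = Cov / Var(R_m) = 39.9607 / 34.3862 = 1.1621

1.162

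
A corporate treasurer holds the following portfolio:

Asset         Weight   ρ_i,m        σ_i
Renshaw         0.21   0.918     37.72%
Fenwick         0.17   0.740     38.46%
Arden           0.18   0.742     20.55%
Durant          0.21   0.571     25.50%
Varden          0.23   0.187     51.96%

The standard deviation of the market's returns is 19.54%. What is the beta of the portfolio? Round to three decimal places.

β_Renshaw = 0.918 × 37.72% / 19.54% = 1.7721
β_Fenwick = 0.740 × 38.46% / 19.54% = 1.4565
β_Arden = 0.742 × 20.55% / 19.54% = 0.7804
β_Durant = 0.571 × 25.50% / 19.54% = 0.7452
β_Varden = 0.187 × 51.96% / 19.54% = 0.4973
β_P = Σ w_i β_i = 0.21×1.7721 + 0.17×1.4565 + 0.18×0.7804 + 0.21×0.7452 + 0.23×0.4973 = 1.0311

1.031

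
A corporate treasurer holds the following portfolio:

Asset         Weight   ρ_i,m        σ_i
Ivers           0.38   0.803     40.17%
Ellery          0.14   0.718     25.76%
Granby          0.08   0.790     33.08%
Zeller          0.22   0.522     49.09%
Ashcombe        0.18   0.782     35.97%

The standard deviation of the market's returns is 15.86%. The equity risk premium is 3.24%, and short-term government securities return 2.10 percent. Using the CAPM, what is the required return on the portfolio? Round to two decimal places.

β_Ivers = 0.803 × 40.17% / 15.86% = 2.0338
β_Ellery = 0.718 × 25.76% / 15.86% = 1.1662
β_Granby = 0.790 × 33.08% / 15.86% = 1.6477
β_Zeller = 0.522 × 49.09% / 15.86% = 1.6157
β_Ashcombe = 0.782 × 35.97% / 15.86% = 1.7736
β_P = Σ w_i β_i = 0.38×2.0338 + 0.14×1.1662 + 0.08×1.6477 + 0.22×1.6157 + 0.18×1.7736 = 1.7426
E(R_P) = R_f + β_P × MRP = 2.10% + 1.7426 × 3.24% = 7.75%

7.75%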